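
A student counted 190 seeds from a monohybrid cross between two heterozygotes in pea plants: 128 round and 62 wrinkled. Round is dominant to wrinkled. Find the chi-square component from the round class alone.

1.475

For a monohybrid cross between heterozygotes with complete dominance, the expected phenotypic ratio is 3:1.
Total ratio parts = 4. Expected numbers out of 190:
  round: 190 × 3/4 = 142.5
  wrinkled: 190 × 1/4 = 47.5
Contribution of round: (128 − 142.5)² / 142.5 = 1.4754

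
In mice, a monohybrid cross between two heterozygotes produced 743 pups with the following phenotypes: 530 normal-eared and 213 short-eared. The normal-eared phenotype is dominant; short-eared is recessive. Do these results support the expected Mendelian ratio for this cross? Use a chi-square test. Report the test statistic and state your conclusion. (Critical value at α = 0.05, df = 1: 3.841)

For a monohybrid cross between heterozygotes with complete dominance, the expected phenotypic ratio is 3:1.
Total ratio parts = 4. Expected numbers out of 743:
  normal-eared: 743 × 3/4 = 557.25
  short-eared: 743 × 1/4 = 185.75
χ² = Σ (O − E)² / E
  normal-eared: (530 − 557.25)² / 557.25 = 1.3325
  short-eared: (213 − 185.75)² / 185.75 = 3.9976
χ² = 1.3325 + 3.9976 = 5.3301 ≈ 5.330
Degrees of freedom = 2 − 1 = 1; critical value at α = 0.05 is 3.841.
Since 5.330 > 3.841, we reject the null hypothesis — the data do not fit the 3:1 ratio.

5.330; not consistent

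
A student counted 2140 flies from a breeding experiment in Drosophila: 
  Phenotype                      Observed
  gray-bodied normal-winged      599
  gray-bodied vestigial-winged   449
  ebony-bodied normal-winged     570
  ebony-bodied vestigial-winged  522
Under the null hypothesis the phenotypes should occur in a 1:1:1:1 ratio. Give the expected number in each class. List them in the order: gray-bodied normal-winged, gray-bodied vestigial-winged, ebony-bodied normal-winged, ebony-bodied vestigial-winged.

The 1:1:1:1 ratio has 4 parts, so with N = 2140 the expected counts are:
  gray-bodied normal-winged: 2140 × 1/4 = 535
  gray-bodied vestigial-winged: 2140 × 1/4 = 535
  ebony-bodied normal-winged: 2140 × 1/4 = 535
  ebony-bodied vestigial-winged: 2140 × 1/4 = 535

535, 535, 535, 535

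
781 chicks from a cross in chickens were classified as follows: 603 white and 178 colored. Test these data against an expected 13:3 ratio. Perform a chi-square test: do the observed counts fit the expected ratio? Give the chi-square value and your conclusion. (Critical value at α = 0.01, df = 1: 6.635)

8.373; not consistent

Total ratio parts = 16. Expected numbers out of 781:
  white: 781 × 13/16 = 634.5625
  colored: 781 × 3/16 = 146.4375
χ² = Σ (O − E)² / E
  white: (603 − 634.5625)² / 634.5625 = 1.5699
  colored: (178 − 146.4375)² / 146.4375 = 6.8028
χ² = 1.5699 + 6.8028 = 8.3727 ≈ 8.373
Degrees of freedom = 2 − 1 = 1; critical value at α = 0.01 is 6.635.
Since 8.373 > 6.635, we reject the null hypothesis — the data do not fit the 13:3 ratio.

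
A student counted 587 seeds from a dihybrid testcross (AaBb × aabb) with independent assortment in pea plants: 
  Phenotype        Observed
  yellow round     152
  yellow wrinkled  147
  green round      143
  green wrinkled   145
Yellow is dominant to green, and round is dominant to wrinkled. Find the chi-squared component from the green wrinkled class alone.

A dihybrid testcross with independent assortment gives a 1:1:1:1 ratio.
Total ratio parts = 4. Expected numbers out of 587:
  yellow round: 587 × 1/4 = 146.75
  yellow wrinkled: 587 × 1/4 = 146.75
  green round: 587 × 1/4 = 146.75
  green wrinkled: 587 × 1/4 = 146.75
Contribution of green wrinkled: (145 − 146.75)² / 146.75 = 0.0209

0.021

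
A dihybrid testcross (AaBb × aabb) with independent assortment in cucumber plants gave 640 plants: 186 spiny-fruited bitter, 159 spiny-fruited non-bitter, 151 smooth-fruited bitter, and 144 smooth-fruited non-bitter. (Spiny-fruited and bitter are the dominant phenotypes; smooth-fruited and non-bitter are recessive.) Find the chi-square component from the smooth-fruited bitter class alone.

0.506

A dihybrid testcross with independent assortment gives a 1:1:1:1 ratio.
The 1:1:1:1 ratio has 4 parts, so with N = 640 the expected counts are:
  spiny-fruited bitter: 640 × 1/4 = 160
  spiny-fruited non-bitter: 640 × 1/4 = 160
  smooth-fruited bitter: 640 × 1/4 = 160
  smooth-fruited non-bitter: 640 × 1/4 = 160
Contribution of smooth-fruited bitter: (151 − 160)² / 160 = 0.5062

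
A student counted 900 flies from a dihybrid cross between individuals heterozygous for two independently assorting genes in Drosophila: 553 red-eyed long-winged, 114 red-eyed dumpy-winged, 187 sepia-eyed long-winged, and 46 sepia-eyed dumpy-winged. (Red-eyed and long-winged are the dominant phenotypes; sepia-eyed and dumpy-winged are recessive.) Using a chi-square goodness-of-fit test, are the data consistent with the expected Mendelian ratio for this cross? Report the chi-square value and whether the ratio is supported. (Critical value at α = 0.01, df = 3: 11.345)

25.922; not consistent

A dihybrid F₂ with independent assortment and complete dominance at both loci gives a 9:3:3:1 phenotypic ratio.
The 9:3:3:1 ratio has 16 parts, so with N = 900 the expected counts are:
  red-eyed long-winged: 900 × 9/16 = 506.25
  red-eyed dumpy-winged: 900 × 3/16 = 168.75
  sepia-eyed long-winged: 900 × 3/16 = 168.75
  sepia-eyed dumpy-winged: 900 × 1/16 = 56.25
χ² = Σ (O − E)² / E
  red-eyed long-winged: (553 − 506.25)² / 506.25 = 4.3172
  red-eyed dumpy-winged: (114 − 168.75)² / 168.75 = 17.7633
  sepia-eyed long-winged: (187 − 168.75)² / 168.75 = 1.9737
  sepia-eyed dumpy-winged: (46 − 56.25)² / 56.25 = 1.8678
χ² = 4.3172 + 17.7633 + 1.9737 + 1.8678 = 25.922
Degrees of freedom = 4 − 1 = 3; critical value at α = 0.01 is 11.345.
Since 25.922 > 11.345, we reject the null hypothesis — the data do not fit the 9:3:3:1 ratio.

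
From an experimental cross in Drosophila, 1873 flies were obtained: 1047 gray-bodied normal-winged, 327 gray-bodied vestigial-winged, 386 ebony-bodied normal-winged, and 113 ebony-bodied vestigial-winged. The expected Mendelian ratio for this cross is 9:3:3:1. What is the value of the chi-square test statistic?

Under the 9:3:3:1 hypothesis (Σ ratio = 16, N = 1873):
  gray-bodied normal-winged: 1873 × 9/16 = 1053.5625
  gray-bodied vestigial-winged: 1873 × 3/16 = 351.1875
  ebony-bodied normal-winged: 1873 × 3/16 = 351.1875
  ebony-bodied vestigial-winged: 1873 × 1/16 = 117.0625
χ² = Σ (O − E)² / E
  gray-bodied normal-winged: (1047 − 1053.5625)² / 1053.5625 = 0.0409
  gray-bodied vestigial-winged: (327 − 351.1875)² / 351.1875 = 1.6659
  ebony-bodied normal-winged: (386 − 351.1875)² / 351.1875 = 3.4509
  ebony-bodied vestigial-winged: (113 − 117.0625)² / 117.0625 = 0.1410
χ² = 0.0409 + 1.6659 + 3.4509 + 0.1410 = 5.2987 ≈ 5.299

5.299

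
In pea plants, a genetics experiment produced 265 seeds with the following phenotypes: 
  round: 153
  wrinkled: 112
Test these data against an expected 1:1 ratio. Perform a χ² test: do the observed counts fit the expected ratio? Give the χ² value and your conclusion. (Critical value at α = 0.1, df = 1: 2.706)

Total ratio parts = 2. Expected numbers out of 265:
  round: 265 × 1/2 = 132.5
  wrinkled: 265 × 1/2 = 132.5
χ² = Σ (O − E)² / E
  round: (153 − 132.5)² / 132.5 = 3.1717
  wrinkled: (112 − 132.5)² / 132.5 = 3.1717
χ² = 3.1717 + 3.1717 = 6.3434 ≈ 6.343
Degrees of freedom = 2 − 1 = 1; critical value at α = 0.1 is 2.706.
Since 6.343 > 2.706, we reject the null hypothesis — the data do not fit the 1:1 ratio.

6.343; not consistent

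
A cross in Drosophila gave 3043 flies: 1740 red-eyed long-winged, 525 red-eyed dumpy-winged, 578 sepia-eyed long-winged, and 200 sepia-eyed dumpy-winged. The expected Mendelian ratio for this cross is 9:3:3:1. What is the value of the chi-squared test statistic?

4.710

Total ratio parts = 16. Expected numbers out of 3043:
  red-eyed long-winged: 3043 × 9/16 = 1711.6875
  red-eyed dumpy-winged: 3043 × 3/16 = 570.5625
  sepia-eyed long-winged: 3043 × 3/16 = 570.5625
  sepia-eyed dumpy-winged: 3043 × 1/16 = 190.1875
χ² = Σ (O − E)² / E
  red-eyed long-winged: (1740 − 1711.6875)² / 1711.6875 = 0.4683
  red-eyed dumpy-winged: (525 − 570.5625)² / 570.5625 = 3.6384
  sepia-eyed long-winged: (578 − 570.5625)² / 570.5625 = 0.0970
  sepia-eyed dumpy-winged: (200 − 190.1875)² / 190.1875 = 0.5063
χ² = 0.4683 + 3.6384 + 0.0970 + 0.5063 = 4.710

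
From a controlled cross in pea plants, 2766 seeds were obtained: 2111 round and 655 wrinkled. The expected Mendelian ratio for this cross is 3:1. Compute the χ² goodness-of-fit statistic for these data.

Expected counts for N = 2766 under a 3:1 ratio (total parts = 4):
  round: 2766 × 3/4 = 2074.5
  wrinkled: 2766 × 1/4 = 691.5
χ² = Σ (O − E)² / E
  round: (2111 − 2074.5)² / 2074.5 = 0.6422
  wrinkled: (655 − 691.5)² / 691.5 = 1.9266
χ² = 0.6422 + 1.9266 = 2.5688 ≈ 2.569

2.569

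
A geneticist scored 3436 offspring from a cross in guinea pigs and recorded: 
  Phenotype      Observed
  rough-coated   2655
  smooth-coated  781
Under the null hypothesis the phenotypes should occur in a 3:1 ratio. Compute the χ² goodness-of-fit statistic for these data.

Under the 3:1 hypothesis (Σ ratio = 4, N = 3436):
  rough-coated: 3436 × 3/4 = 2577
  smooth-coated: 3436 × 1/4 = 859
χ² = Σ (O − E)² / E
  rough-coated: (2655 − 2577)² / 2577 = 2.3609
  smooth-coated: (781 − 859)² / 859 = 7.0827
χ² = 2.3609 + 7.0827 = 9.4436 ≈ 9.444

9.444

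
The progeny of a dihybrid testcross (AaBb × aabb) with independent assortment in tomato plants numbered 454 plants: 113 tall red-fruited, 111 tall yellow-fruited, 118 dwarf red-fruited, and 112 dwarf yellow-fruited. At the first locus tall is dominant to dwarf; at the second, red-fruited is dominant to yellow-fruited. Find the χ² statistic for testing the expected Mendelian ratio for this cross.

0.256

A dihybrid testcross with independent assortment gives a 1:1:1:1 ratio.
Expected counts for N = 454 under a 1:1:1:1 ratio (total parts = 4):
  tall red-fruited: 454 × 1/4 = 113.5
  tall yellow-fruited: 454 × 1/4 = 113.5
  dwarf red-fruited: 454 × 1/4 = 113.5
  dwarf yellow-fruited: 454 × 1/4 = 113.5
χ² = Σ (O − E)² / E
  tall red-fruited: (113 − 113.5)² / 113.5 = 0.0022
  tall yellow-fruited: (111 − 113.5)² / 113.5 = 0.0551
  dwarf red-fruited: (118 − 113.5)² / 113.5 = 0.1784
  dwarf yellow-fruited: (112 − 113.5)² / 113.5 = 0.0198
χ² = 0.0022 + 0.0551 + 0.1784 + 0.0198 = 0.2555 ≈ 0.256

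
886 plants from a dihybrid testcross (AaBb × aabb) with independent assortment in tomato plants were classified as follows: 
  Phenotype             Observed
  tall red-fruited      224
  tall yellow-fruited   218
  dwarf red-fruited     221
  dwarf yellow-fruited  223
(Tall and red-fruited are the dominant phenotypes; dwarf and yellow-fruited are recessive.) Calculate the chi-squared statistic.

0.095

A dihybrid testcross with independent assortment gives a 1:1:1:1 ratio.
Total ratio parts = 4. Expected numbers out of 886:
  tall red-fruited: 886 × 1/4 = 221.5
  tall yellow-fruited: 886 × 1/4 = 221.5
  dwarf red-fruited: 886 × 1/4 = 221.5
  dwarf yellow-fruited: 886 × 1/4 = 221.5
χ² = Σ (O − E)² / E
  tall red-fruited: (224 − 221.5)² / 221.5 = 0.0282
  tall yellow-fruited: (218 − 221.5)² / 221.5 = 0.0553
  dwarf red-fruited: (221 − 221.5)² / 221.5 = 0.0011
  dwarf yellow-fruited: (223 − 221.5)² / 221.5 = 0.0102
χ² = 0.0282 + 0.0553 + 0.0011 + 0.0102 = 0.0948 ≈ 0.095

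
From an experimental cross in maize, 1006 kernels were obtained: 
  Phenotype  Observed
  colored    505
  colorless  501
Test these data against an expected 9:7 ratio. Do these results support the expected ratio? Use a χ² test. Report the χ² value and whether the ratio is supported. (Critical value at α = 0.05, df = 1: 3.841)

14.969; not consistent

Total ratio parts = 16. Expected numbers out of 1006:
  colored: 1006 × 9/16 = 565.875
  colorless: 1006 × 7/16 = 440.125
χ² = Σ (O − E)² / E
  colored: (505 − 565.875)² / 565.875 = 6.5487
  colorless: (501 − 440.125)² / 440.125 = 8.4198
χ² = 6.5487 + 8.4198 = 14.9685 ≈ 14.969
Degrees of freedom = 2 − 1 = 1; critical value at α = 0.05 is 3.841.
Since 14.969 > 3.841, we reject the null hypothesis — the data do not fit the 9:7 ratio.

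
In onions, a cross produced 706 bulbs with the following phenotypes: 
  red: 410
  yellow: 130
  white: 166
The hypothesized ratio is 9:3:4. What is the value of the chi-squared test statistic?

Total ratio parts = 16. Expected numbers out of 706:
  red: 706 × 9/16 = 397.125
  yellow: 706 × 3/16 = 132.375
  white: 706 × 4/16 = 176.5
χ² = Σ (O − E)² / E
  red: (410 − 397.125)² / 397.125 = 0.4174
  yellow: (130 − 132.375)² / 132.375 = 0.0426
  white: (166 − 176.5)² / 176.5 = 0.6246
χ² = 0.4174 + 0.0426 + 0.6246 = 1.0846 ≈ 1.085

1.085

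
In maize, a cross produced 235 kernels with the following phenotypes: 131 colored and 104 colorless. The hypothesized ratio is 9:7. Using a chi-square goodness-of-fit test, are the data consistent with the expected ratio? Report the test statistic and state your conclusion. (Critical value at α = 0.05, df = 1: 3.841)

0.024; consistent

Expected counts for N = 235 under a 9:7 ratio (total parts = 16):
  colored: 235 × 9/16 = 132.1875
  colorless: 235 × 7/16 = 102.8125
χ² = Σ (O − E)² / E
  colored: (131 − 132.1875)² / 132.1875 = 0.0107
  colorless: (104 − 102.8125)² / 102.8125 = 0.0137
χ² = 0.0107 + 0.0137 = 0.0244 ≈ 0.024
Degrees of freedom = 2 − 1 = 1; critical value at α = 0.05 is 3.841.
Since 0.024 < 3.841, we fail to reject the null hypothesis — the data are consistent with the 9:7 ratio.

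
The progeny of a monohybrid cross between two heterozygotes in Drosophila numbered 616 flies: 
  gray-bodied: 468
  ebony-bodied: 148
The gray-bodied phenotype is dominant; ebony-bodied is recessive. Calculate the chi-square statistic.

For a monohybrid cross between heterozygotes with complete dominance, the expected phenotypic ratio is 3:1.
Under the 3:1 hypothesis (Σ ratio = 4, N = 616):
  gray-bodied: 616 × 3/4 = 462
  ebony-bodied: 616 × 1/4 = 154
χ² = Σ (O − E)² / E
  gray-bodied: (468 − 462)² / 462 = 0.0779
  ebony-bodied: (148 − 154)² / 154 = 0.2338
χ² = 0.0779 + 0.2338 = 0.3117 ≈ 0.312

0.312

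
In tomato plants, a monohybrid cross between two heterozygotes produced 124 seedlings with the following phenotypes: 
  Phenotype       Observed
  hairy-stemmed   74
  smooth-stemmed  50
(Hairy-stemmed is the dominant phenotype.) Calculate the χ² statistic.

For a monohybrid cross between heterozygotes with complete dominance, the expected phenotypic ratio is 3:1.
Under the 3:1 hypothesis (Σ ratio = 4, N = 124):
  hairy-stemmed: 124 × 3/4 = 93
  smooth-stemmed: 124 × 1/4 = 31
χ² = Σ (O − E)² / E
  hairy-stemmed: (74 − 93)² / 93 = 3.8817
  smooth-stemmed: (50 − 31)² / 31 = 11.6452
χ² = 3.8817 + 11.6452 = 15.5269 ≈ 15.527

15.527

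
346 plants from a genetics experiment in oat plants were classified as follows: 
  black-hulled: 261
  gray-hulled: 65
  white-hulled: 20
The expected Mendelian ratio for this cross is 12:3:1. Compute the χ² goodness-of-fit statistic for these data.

0.131

Expected counts for N = 346 under a 12:3:1 ratio (total parts = 16):
  black-hulled: 346 × 12/16 = 259.5
  gray-hulled: 346 × 3/16 = 64.875
  white-hulled: 346 × 1/16 = 21.625
χ² = Σ (O − E)² / E
  black-hulled: (261 − 259.5)² / 259.5 = 0.0087
  gray-hulled: (65 − 64.875)² / 64.875 = 0.0002
  white-hulled: (20 − 21.625)² / 21.625 = 0.1221
χ² = 0.0087 + 0.0002 + 0.1221 = 0.131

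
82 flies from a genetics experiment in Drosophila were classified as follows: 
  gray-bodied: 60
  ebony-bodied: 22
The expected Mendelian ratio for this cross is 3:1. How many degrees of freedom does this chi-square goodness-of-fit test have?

A goodness-of-fit test with 2 phenotype classes has df = 2 − 1 = 1.

1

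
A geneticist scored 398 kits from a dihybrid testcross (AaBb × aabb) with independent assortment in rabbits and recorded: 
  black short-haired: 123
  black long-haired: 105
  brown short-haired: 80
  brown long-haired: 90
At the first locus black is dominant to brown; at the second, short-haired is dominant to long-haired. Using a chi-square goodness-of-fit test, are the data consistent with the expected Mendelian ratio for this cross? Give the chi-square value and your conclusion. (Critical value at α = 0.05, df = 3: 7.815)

10.583; not consistent

A dihybrid testcross with independent assortment gives a 1:1:1:1 ratio.
Expected counts for N = 398 under a 1:1:1:1 ratio (total parts = 4):
  black short-haired: 398 × 1/4 = 99.5
  black long-haired: 398 × 1/4 = 99.5
  brown short-haired: 398 × 1/4 = 99.5
  brown long-haired: 398 × 1/4 = 99.5
χ² = Σ (O − E)² / E
  black short-haired: (123 − 99.5)² / 99.5 = 5.5503
  black long-haired: (105 − 99.5)² / 99.5 = 0.3040
  brown short-haired: (80 − 99.5)² / 99.5 = 3.8216
  brown long-haired: (90 − 99.5)² / 99.5 = 0.9070
χ² = 5.5503 + 0.3040 + 3.8216 + 0.9070 = 10.5829 ≈ 10.583
Degrees of freedom = 4 − 1 = 3; critical value at α = 0.05 is 7.815.
Since 10.583 > 7.815, we reject the null hypothesis — the data do not fit the 1:1:1:1 ratio.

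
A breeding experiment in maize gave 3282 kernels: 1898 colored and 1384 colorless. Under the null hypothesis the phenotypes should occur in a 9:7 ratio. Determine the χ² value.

3.332

The 9:7 ratio has 16 parts, so with N = 3282 the expected counts are:
  colored: 3282 × 9/16 = 1846.125
  colorless: 3282 × 7/16 = 1435.875
χ² = Σ (O − E)² / E
  colored: (1898 − 1846.125)² / 1846.125 = 1.4577
  colorless: (1384 − 1435.875)² / 1435.875 = 1.8741
χ² = 1.4577 + 1.8741 = 3.3318 ≈ 3.332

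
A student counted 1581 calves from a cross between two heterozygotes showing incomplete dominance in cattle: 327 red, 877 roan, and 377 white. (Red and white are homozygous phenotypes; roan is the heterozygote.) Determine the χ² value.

With incomplete dominance, a heterozygote × heterozygote cross gives a 1:2:1 phenotypic ratio.
The 1:2:1 ratio has 4 parts, so with N = 1581 the expected counts are:
  red: 1581 × 1/4 = 395.25
  roan: 1581 × 2/4 = 790.5
  white: 1581 × 1/4 = 395.25
χ² = Σ (O − E)² / E
  red: (327 − 395.25)² / 395.25 = 11.7851
  roan: (877 − 790.5)² / 790.5 = 9.4652
  white: (377 − 395.25)² / 395.25 = 0.8427
χ² = 11.7851 + 9.4652 + 0.8427 = 22.093

22.093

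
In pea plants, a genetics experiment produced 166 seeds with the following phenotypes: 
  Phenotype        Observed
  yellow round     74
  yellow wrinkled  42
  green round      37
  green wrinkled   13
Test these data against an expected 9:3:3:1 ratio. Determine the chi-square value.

9.593

Total ratio parts = 16. Expected numbers out of 166:
  yellow round: 166 × 9/16 = 93.375
  yellow wrinkled: 166 × 3/16 = 31.125
  green round: 166 × 3/16 = 31.125
  green wrinkled: 166 × 1/16 = 10.375
χ² = Σ (O − E)² / E
  yellow round: (74 − 93.375)² / 93.375 = 4.0202
  yellow wrinkled: (42 − 31.125)² / 31.125 = 3.7997
  green round: (37 − 31.125)² / 31.125 = 1.1089
  green wrinkled: (13 − 10.375)² / 10.375 = 0.6642
χ² = 4.0202 + 3.7997 + 1.1089 + 0.6642 = 9.593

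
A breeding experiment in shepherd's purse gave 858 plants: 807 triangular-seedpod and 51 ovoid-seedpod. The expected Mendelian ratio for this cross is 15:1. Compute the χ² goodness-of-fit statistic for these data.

Total ratio parts = 16. Expected numbers out of 858:
  triangular-seedpod: 858 × 15/16 = 804.375
  ovoid-seedpod: 858 × 1/16 = 53.625
χ² = Σ (O − E)² / E
  triangular-seedpod: (807 − 804.375)² / 804.375 = 0.0086
  ovoid-seedpod: (51 − 53.625)² / 53.625 = 0.1285
χ² = 0.0086 + 0.1285 = 0.1371 ≈ 0.137

0.137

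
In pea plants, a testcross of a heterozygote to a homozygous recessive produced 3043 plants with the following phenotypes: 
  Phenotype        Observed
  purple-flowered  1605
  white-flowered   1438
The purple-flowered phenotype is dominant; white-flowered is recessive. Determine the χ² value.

9.165

A testcross of a heterozygote (Aa × aa) gives a 1:1 phenotypic ratio.
Total ratio parts = 2. Expected numbers out of 3043:
  purple-flowered: 3043 × 1/2 = 1521.5
  white-flowered: 3043 × 1/2 = 1521.5
χ² = Σ (O − E)² / E
  purple-flowered: (1605 − 1521.5)² / 1521.5 = 4.5825
  white-flowered: (1438 − 1521.5)² / 1521.5 = 4.5825
χ² = 4.5825 + 4.5825 = 9.165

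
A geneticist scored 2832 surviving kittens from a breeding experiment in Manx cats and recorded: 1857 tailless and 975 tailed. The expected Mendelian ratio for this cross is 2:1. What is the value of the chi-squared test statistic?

Total ratio parts = 3. Expected numbers out of 2832:
  tailless: 2832 × 2/3 = 1888
  tailed: 2832 × 1/3 = 944
χ² = Σ (O − E)² / E
  tailless: (1857 − 1888)² / 1888 = 0.5090
  tailed: (975 − 944)² / 944 = 1.0180
χ² = 0.5090 + 1.0180 = 1.527

1.527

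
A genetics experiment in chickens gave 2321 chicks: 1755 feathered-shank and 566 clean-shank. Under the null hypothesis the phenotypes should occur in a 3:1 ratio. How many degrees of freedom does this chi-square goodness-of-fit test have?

1

A goodness-of-fit test with 2 phenotype classes has df = 2 − 1 = 1.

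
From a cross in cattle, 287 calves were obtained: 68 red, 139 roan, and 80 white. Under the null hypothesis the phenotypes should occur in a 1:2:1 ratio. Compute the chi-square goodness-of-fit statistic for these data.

Under the 1:2:1 hypothesis (Σ ratio = 4, N = 287):
  red: 287 × 1/4 = 71.75
  roan: 287 × 2/4 = 143.5
  white: 287 × 1/4 = 71.75
χ² = Σ (O − E)² / E
  red: (68 − 71.75)² / 71.75 = 0.1960
  roan: (139 − 143.5)² / 143.5 = 0.1411
  white: (80 − 71.75)² / 71.75 = 0.9486
χ² = 0.1960 + 0.1411 + 0.9486 = 1.2857 ≈ 1.286

1.286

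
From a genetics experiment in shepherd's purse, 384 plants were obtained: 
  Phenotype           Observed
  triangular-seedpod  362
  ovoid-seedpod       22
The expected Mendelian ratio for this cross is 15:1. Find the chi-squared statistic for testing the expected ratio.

0.178

Expected counts for N = 384 under a 15:1 ratio (total parts = 16):
  triangular-seedpod: 384 × 15/16 = 360
  ovoid-seedpod: 384 × 1/16 = 24
χ² = Σ (O − E)² / E
  triangular-seedpod: (362 − 360)² / 360 = 0.0111
  ovoid-seedpod: (22 − 24)² / 24 = 0.1667
χ² = 0.0111 + 0.1667 = 0.1778 ≈ 0.178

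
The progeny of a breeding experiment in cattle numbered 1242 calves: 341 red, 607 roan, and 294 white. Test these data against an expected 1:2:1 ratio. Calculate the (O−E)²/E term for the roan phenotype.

Expected counts for N = 1242 under a 1:2:1 ratio (total parts = 4):
  red: 1242 × 1/4 = 310.5
  roan: 1242 × 2/4 = 621
  white: 1242 × 1/4 = 310.5
Contribution of roan: (607 − 621)² / 621 = 0.3156

0.316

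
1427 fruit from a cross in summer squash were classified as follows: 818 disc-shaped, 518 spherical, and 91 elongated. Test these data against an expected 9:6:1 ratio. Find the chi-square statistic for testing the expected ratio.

0.877

Under the 9:6:1 hypothesis (Σ ratio = 16, N = 1427):
  disc-shaped: 1427 × 9/16 = 802.6875
  spherical: 1427 × 6/16 = 535.125
  elongated: 1427 × 1/16 = 89.1875
χ² = Σ (O − E)² / E
  disc-shaped: (818 − 802.6875)² / 802.6875 = 0.2921
  spherical: (518 − 535.125)² / 535.125 = 0.5480
  elongated: (91 − 89.1875)² / 89.1875 = 0.0368
χ² = 0.2921 + 0.5480 + 0.0368 = 0.8769 ≈ 0.877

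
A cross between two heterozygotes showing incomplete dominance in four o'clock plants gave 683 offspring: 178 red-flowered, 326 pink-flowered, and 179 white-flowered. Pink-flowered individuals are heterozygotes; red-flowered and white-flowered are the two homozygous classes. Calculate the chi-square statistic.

With incomplete dominance, a heterozygote × heterozygote cross gives a 1:2:1 phenotypic ratio.
Total ratio parts = 4. Expected numbers out of 683:
  red-flowered: 683 × 1/4 = 170.75
  pink-flowered: 683 × 2/4 = 341.5
  white-flowered: 683 × 1/4 = 170.75
χ² = Σ (O − E)² / E
  red-flowered: (178 − 170.75)² / 170.75 = 0.3078
  pink-flowered: (326 − 341.5)² / 341.5 = 0.7035
  white-flowered: (179 − 170.75)² / 170.75 = 0.3986
χ² = 0.3078 + 0.7035 + 0.3986 = 1.4099 ≈ 1.410

1.410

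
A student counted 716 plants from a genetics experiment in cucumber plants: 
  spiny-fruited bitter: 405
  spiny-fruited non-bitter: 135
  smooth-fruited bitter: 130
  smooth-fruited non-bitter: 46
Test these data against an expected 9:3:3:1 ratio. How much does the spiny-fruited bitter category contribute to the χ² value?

The 9:3:3:1 ratio has 16 parts, so with N = 716 the expected counts are:
  spiny-fruited bitter: 716 × 9/16 = 402.75
  spiny-fruited non-bitter: 716 × 3/16 = 134.25
  smooth-fruited bitter: 716 × 3/16 = 134.25
  smooth-fruited non-bitter: 716 × 1/16 = 44.75
Contribution of spiny-fruited bitter: (405 − 402.75)² / 402.75 = 0.0126

0.013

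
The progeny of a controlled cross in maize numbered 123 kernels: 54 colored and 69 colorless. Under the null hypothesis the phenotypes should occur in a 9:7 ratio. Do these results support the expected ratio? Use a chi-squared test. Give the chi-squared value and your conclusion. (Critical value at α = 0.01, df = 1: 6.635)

7.620; not consistent

Total ratio parts = 16. Expected numbers out of 123:
  colored: 123 × 9/16 = 69.1875
  colorless: 123 × 7/16 = 53.8125
χ² = Σ (O − E)² / E
  colored: (54 − 69.1875)² / 69.1875 = 3.3338
  colorless: (69 − 53.8125)² / 53.8125 = 4.2864
χ² = 3.3338 + 4.2864 = 7.6202 ≈ 7.620
Degrees of freedom = 2 − 1 = 1; critical value at α = 0.01 is 6.635.
Since 7.620 > 6.635, we reject the null hypothesis — the data do not fit the 9:7 ratio.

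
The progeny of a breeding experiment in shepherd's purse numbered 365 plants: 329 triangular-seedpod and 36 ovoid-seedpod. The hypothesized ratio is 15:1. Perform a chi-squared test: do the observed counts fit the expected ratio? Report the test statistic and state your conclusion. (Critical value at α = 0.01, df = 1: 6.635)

Expected counts for N = 365 under a 15:1 ratio (total parts = 16):
  triangular-seedpod: 365 × 15/16 = 342.1875
  ovoid-seedpod: 365 × 1/16 = 22.8125
χ² = Σ (O − E)² / E
  triangular-seedpod: (329 − 342.1875)² / 342.1875 = 0.5082
  ovoid-seedpod: (36 − 22.8125)² / 22.8125 = 7.6235
χ² = 0.5082 + 7.6235 = 8.1317 ≈ 8.132
Degrees of freedom = 2 − 1 = 1; critical value at α = 0.01 is 6.635.
Since 8.132 > 6.635, we reject the null hypothesis — the data do not fit the 15:1 ratio.

8.132; not consistent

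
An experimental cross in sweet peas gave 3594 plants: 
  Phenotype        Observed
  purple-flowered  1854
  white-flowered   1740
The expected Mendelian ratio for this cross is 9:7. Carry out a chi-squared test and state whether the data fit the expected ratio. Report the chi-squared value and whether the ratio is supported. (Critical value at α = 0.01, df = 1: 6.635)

The 9:7 ratio has 16 parts, so with N = 3594 the expected counts are:
  purple-flowered: 3594 × 9/16 = 2021.625
  white-flowered: 3594 × 7/16 = 1572.375
χ² = Σ (O − E)² / E
  purple-flowered: (1854 − 2021.625)² / 2021.625 = 13.8988
  white-flowered: (1740 − 1572.375)² / 1572.375 = 17.8699
χ² = 13.8988 + 17.8699 = 31.7687 ≈ 31.769
Degrees of freedom = 2 − 1 = 1; critical value at α = 0.01 is 6.635.
Since 31.769 > 6.635, we reject the null hypothesis — the data do not fit the 9:7 ratio.

31.769; not consistent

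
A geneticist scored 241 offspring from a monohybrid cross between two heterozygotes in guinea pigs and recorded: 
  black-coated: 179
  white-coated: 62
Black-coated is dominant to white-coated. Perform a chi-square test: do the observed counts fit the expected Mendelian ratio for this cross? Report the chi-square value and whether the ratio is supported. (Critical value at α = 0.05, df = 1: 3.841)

For a monohybrid cross between heterozygotes with complete dominance, the expected phenotypic ratio is 3:1.
Expected counts for N = 241 under a 3:1 ratio (total parts = 4):
  black-coated: 241 × 3/4 = 180.75
  white-coated: 241 × 1/4 = 60.25
χ² = Σ (O − E)² / E
  black-coated: (179 − 180.75)² / 180.75 = 0.0169
  white-coated: (62 − 60.25)² / 60.25 = 0.0508
χ² = 0.0169 + 0.0508 = 0.0677 ≈ 0.068
Degrees of freedom = 2 − 1 = 1; critical value at α = 0.05 is 3.841.
Since 0.068 < 3.841, we fail to reject the null hypothesis — the data are consistent with the 3:1 ratio.

0.068; consistent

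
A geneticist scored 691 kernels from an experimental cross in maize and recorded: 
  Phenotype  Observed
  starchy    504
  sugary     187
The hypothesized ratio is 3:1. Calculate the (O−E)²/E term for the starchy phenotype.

0.392

The 3:1 ratio has 4 parts, so with N = 691 the expected counts are:
  starchy: 691 × 3/4 = 518.25
  sugary: 691 × 1/4 = 172.75
Contribution of starchy: (504 − 518.25)² / 518.25 = 0.3918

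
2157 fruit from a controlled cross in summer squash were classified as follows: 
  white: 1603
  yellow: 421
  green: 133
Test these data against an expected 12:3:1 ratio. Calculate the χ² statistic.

Under the 12:3:1 hypothesis (Σ ratio = 16, N = 2157):
  white: 2157 × 12/16 = 1617.75
  yellow: 2157 × 3/16 = 404.4375
  green: 2157 × 1/16 = 134.8125
χ² = Σ (O − E)² / E
  white: (1603 − 1617.75)² / 1617.75 = 0.1345
  yellow: (421 − 404.4375)² / 404.4375 = 0.6783
  green: (133 − 134.8125)² / 134.8125 = 0.0244
χ² = 0.1345 + 0.6783 + 0.0244 = 0.8372 ≈ 0.837

0.837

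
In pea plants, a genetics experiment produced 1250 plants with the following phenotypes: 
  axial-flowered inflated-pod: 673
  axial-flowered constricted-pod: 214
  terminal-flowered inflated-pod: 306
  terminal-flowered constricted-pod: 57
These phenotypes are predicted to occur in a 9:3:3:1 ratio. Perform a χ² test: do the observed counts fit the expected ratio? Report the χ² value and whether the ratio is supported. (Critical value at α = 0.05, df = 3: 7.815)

30.663; not consistent

Under the 9:3:3:1 hypothesis (Σ ratio = 16, N = 1250):
  axial-flowered inflated-pod: 1250 × 9/16 = 703.125
  axial-flowered constricted-pod: 1250 × 3/16 = 234.375
  terminal-flowered inflated-pod: 1250 × 3/16 = 234.375
  terminal-flowered constricted-pod: 1250 × 1/16 = 78.125
χ² = Σ (O − E)² / E
  axial-flowered inflated-pod: (673 − 703.125)² / 703.125 = 1.2907
  axial-flowered constricted-pod: (214 − 234.375)² / 234.375 = 1.7713
  terminal-flowered inflated-pod: (306 − 234.375)² / 234.375 = 21.8886
  terminal-flowered constricted-pod: (57 − 78.125)² / 78.125 = 5.7122
χ² = 1.2907 + 1.7713 + 21.8886 + 5.7122 = 30.6628 ≈ 30.663
Degrees of freedom = 4 − 1 = 3; critical value at α = 0.05 is 7.815.
Since 30.663 > 7.815, we reject the null hypothesis — the data do not fit the 9:3:3:1 ratio.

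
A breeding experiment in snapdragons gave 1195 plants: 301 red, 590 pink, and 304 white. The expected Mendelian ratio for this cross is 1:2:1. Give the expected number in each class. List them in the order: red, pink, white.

298.75, 597.5, 298.75

The 1:2:1 ratio has 4 parts, so with N = 1195 the expected counts are:
  red: 1195 × 1/4 = 298.75
  pink: 1195 × 2/4 = 597.5
  white: 1195 × 1/4 = 298.75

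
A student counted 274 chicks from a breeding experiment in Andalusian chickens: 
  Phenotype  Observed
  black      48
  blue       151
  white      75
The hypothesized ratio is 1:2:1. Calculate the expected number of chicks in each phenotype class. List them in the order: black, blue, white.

The 1:2:1 ratio has 4 parts, so with N = 274 the expected counts are:
  black: 274 × 1/4 = 68.5
  blue: 274 × 2/4 = 137
  white: 274 × 1/4 = 68.5

68.5, 137, 68.5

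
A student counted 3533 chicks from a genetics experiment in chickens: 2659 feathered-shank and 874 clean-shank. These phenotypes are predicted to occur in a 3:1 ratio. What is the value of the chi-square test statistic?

The 3:1 ratio has 4 parts, so with N = 3533 the expected counts are:
  feathered-shank: 3533 × 3/4 = 2649.75
  clean-shank: 3533 × 1/4 = 883.25
χ² = Σ (O − E)² / E
  feathered-shank: (2659 − 2649.75)² / 2649.75 = 0.0323
  clean-shank: (874 − 883.25)² / 883.25 = 0.0969
χ² = 0.0323 + 0.0969 = 0.1292 ≈ 0.129

0.129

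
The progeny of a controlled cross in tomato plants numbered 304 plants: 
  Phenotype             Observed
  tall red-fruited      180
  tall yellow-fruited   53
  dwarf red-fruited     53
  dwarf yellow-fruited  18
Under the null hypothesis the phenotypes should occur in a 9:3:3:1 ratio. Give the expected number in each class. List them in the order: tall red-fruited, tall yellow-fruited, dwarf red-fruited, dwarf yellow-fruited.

Total ratio parts = 16. Expected numbers out of 304:
  tall red-fruited: 304 × 9/16 = 171
  tall yellow-fruited: 304 × 3/16 = 57
  dwarf red-fruited: 304 × 3/16 = 57
  dwarf yellow-fruited: 304 × 1/16 = 19

171, 57, 57, 19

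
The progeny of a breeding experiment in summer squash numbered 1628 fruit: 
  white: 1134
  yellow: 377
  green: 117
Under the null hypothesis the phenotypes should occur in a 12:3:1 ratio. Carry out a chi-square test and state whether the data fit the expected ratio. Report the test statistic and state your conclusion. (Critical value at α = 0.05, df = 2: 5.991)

25.350; not consistent

Total ratio parts = 16. Expected numbers out of 1628:
  white: 1628 × 12/16 = 1221
  yellow: 1628 × 3/16 = 305.25
  green: 1628 × 1/16 = 101.75
χ² = Σ (O − E)² / E
  white: (1134 − 1221)² / 1221 = 6.1990
  yellow: (377 − 305.25)² / 305.25 = 16.8651
  green: (117 − 101.75)² / 101.75 = 2.2856
χ² = 6.1990 + 16.8651 + 2.2856 = 25.3497 ≈ 25.350
Degrees of freedom = 3 − 1 = 2; critical value at α = 0.05 is 5.991.
Since 25.350 > 5.991, we reject the null hypothesis — the data do not fit the 12:3:1 ratio.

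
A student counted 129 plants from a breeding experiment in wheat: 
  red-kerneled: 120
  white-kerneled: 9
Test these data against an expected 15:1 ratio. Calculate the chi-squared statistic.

0.116

The 15:1 ratio has 16 parts, so with N = 129 the expected counts are:
  red-kerneled: 129 × 15/16 = 120.9375
  white-kerneled: 129 × 1/16 = 8.0625
χ² = Σ (O − E)² / E
  red-kerneled: (120 − 120.9375)² / 120.9375 = 0.0073
  white-kerneled: (9 − 8.0625)² / 8.0625 = 0.1090
χ² = 0.0073 + 0.1090 = 0.1163 ≈ 0.116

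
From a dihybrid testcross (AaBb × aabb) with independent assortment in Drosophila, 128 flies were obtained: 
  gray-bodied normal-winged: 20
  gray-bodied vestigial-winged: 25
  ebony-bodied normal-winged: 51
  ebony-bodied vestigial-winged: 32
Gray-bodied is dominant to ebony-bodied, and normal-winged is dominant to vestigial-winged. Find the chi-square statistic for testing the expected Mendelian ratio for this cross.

A dihybrid testcross with independent assortment gives a 1:1:1:1 ratio.
The 1:1:1:1 ratio has 4 parts, so with N = 128 the expected counts are:
  gray-bodied normal-winged: 128 × 1/4 = 32
  gray-bodied vestigial-winged: 128 × 1/4 = 32
  ebony-bodied normal-winged: 128 × 1/4 = 32
  ebony-bodied vestigial-winged: 128 × 1/4 = 32
χ² = Σ (O − E)² / E
  gray-bodied normal-winged: (20 − 32)² / 32 = 4.5000
  gray-bodied vestigial-winged: (25 − 32)² / 32 = 1.5312
  ebony-bodied normal-winged: (51 − 32)² / 32 = 11.2812
  ebony-bodied vestigial-winged: (32 − 32)² / 32 = 0.0000
χ² = 4.5000 + 1.5312 + 11.2812 + 0.0000 = 17.3124 ≈ 17.312

17.312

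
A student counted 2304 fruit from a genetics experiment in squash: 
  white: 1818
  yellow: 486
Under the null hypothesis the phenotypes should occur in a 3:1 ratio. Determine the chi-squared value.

Total ratio parts = 4. Expected numbers out of 2304:
  white: 2304 × 3/4 = 1728
  yellow: 2304 × 1/4 = 576
χ² = Σ (O − E)² / E
  white: (1818 − 1728)² / 1728 = 4.6875
  yellow: (486 − 576)² / 576 = 14.0625
χ² = 4.6875 + 14.0625 = 18.750

18.750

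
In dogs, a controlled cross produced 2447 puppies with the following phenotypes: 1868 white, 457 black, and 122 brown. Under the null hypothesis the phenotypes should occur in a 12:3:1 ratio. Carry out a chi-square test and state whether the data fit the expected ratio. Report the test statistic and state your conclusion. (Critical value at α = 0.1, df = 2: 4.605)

6.850; not consistent

Total ratio parts = 16. Expected numbers out of 2447:
  white: 2447 × 12/16 = 1835.25
  black: 2447 × 3/16 = 458.8125
  brown: 2447 × 1/16 = 152.9375
χ² = Σ (O − E)² / E
  white: (1868 − 1835.25)² / 1835.25 = 0.5844
  black: (457 − 458.8125)² / 458.8125 = 0.0072
  brown: (122 − 152.9375)² / 152.9375 = 6.2583
χ² = 0.5844 + 0.0072 + 6.2583 = 6.8499 ≈ 6.850
Degrees of freedom = 3 − 1 = 2; critical value at α = 0.1 is 4.605.
Since 6.850 > 4.605, we reject the null hypothesis — the data do not fit the 12:3:1 ratio.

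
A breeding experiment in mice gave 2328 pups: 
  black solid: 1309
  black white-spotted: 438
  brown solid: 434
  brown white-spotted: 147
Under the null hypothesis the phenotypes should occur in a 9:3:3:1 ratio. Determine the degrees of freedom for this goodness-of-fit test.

A goodness-of-fit test with 4 phenotype classes has df = 4 − 1 = 3.

3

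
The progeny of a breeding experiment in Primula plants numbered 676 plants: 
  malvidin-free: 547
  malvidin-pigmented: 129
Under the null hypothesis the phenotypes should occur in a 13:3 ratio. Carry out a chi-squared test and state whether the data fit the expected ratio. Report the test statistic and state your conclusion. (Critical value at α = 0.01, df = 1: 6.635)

0.049; consistent

Expected counts for N = 676 under a 13:3 ratio (total parts = 16):
  malvidin-free: 676 × 13/16 = 549.25
  malvidin-pigmented: 676 × 3/16 = 126.75
χ² = Σ (O − E)² / E
  malvidin-free: (547 − 549.25)² / 549.25 = 0.0092
  malvidin-pigmented: (129 − 126.75)² / 126.75 = 0.0399
χ² = 0.0092 + 0.0399 = 0.0491 ≈ 0.049
Degrees of freedom = 2 − 1 = 1; critical value at α = 0.01 is 6.635.
Since 0.049 < 6.635, we fail to reject the null hypothesis — the data are consistent with the 13:3 ratio.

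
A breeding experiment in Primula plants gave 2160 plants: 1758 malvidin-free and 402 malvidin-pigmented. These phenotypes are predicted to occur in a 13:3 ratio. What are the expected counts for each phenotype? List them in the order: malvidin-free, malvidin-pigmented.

1755, 405

Total ratio parts = 16. Expected numbers out of 2160:
  malvidin-free: 2160 × 13/16 = 1755
  malvidin-pigmented: 2160 × 3/16 = 405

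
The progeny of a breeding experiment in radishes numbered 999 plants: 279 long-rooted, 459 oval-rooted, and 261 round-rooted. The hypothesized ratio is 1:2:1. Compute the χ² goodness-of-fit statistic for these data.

7.216

Total ratio parts = 4. Expected numbers out of 999:
  long-rooted: 999 × 1/4 = 249.75
  oval-rooted: 999 × 2/4 = 499.5
  round-rooted: 999 × 1/4 = 249.75
χ² = Σ (O − E)² / E
  long-rooted: (279 − 249.75)² / 249.75 = 3.4257
  oval-rooted: (459 − 499.5)² / 499.5 = 3.2838
  round-rooted: (261 − 249.75)² / 249.75 = 0.5068
χ² = 3.4257 + 3.2838 + 0.5068 = 7.2163 ≈ 7.216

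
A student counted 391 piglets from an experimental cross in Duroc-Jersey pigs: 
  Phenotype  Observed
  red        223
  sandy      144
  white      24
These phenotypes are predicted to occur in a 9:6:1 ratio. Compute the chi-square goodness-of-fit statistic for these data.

0.097

Expected counts for N = 391 under a 9:6:1 ratio (total parts = 16):
  red: 391 × 9/16 = 219.9375
  sandy: 391 × 6/16 = 146.625
  white: 391 × 1/16 = 24.4375
χ² = Σ (O − E)² / E
  red: (223 − 219.9375)² / 219.9375 = 0.0426
  sandy: (144 − 146.625)² / 146.625 = 0.0470
  white: (24 − 24.4375)² / 24.4375 = 0.0078
χ² = 0.0426 + 0.0470 + 0.0078 = 0.0974 ≈ 0.097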